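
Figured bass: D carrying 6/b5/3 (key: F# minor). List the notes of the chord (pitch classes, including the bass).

D, F#, Ab, B

A third above D in this key is F#.
A fifth above D in this key is A, lowered to Ab by the flat.
A sixth above D in this key is B.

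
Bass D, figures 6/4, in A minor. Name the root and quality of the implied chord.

The figures 6/4 indicate a triad in second inversion.
In second inversion the root lies a fourth above the bass: a fourth above D in A minor is G.
The chord tones are D, G, B, giving G major.

G major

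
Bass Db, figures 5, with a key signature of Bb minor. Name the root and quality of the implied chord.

Db major

The figures 5 indicate a triad in root position.
In root position the bass is the root, so the root is Db.
The chord tones are Db, F, Ab, giving Db major.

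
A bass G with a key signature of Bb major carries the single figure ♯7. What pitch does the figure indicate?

F#

Counting 6 letter steps above G lands on F; in Bb major, that letter is F.
The #7 figure raises it a semitone, giving F#.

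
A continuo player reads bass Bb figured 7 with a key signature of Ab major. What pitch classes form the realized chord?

The written figures 7 are shorthand for 7/5/3: the 5/3 are implied.
A third above Bb in this key is Db.
A fifth above Bb in this key is F.
A seventh above Bb in this key is Ab.
Together with the bass Bb, this spells Bb minor seventh in root position.

Bb, Db, F, Ab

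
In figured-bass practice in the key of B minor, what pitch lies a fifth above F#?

C#

Counting 4 letter steps above F# lands on C; in B minor, that letter is C#.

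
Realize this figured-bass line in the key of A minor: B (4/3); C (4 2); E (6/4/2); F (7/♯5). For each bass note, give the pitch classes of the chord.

B (6/4/3): B, D, E, G.
C (6/4/2): C, D, F, A.
E (6/4/2): E, F, A, C.
F (7/#5/3): F, A, C#, E.

B, D, E, G | C, D, F, A | E, F, A, C | F, A, C#, E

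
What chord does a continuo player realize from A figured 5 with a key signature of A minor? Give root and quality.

A minor

The figures 5 indicate a triad in root position.
In root position the bass is the root, so the root is A.
The chord tones are A, C, E, giving A minor.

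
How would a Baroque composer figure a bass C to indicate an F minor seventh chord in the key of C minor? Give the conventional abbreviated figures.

4/3

C is the fifth of F minor seventh, so the chord is in second inversion.
A seventh chord in second inversion is figured 6/4/3, conventionally abbreviated 4/3.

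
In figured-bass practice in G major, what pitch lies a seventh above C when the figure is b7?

Counting 6 letter steps above C lands on B; in G major, that letter is B.
The b7 figure lowers it a semitone, giving Bb.

Bb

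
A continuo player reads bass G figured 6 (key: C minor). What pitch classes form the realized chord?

G, Bb, Eb

The written figures 6 are shorthand for 6/3: the 3 is implied.
A third above G in this key is Bb.
A sixth above G in this key is Eb.
Together with the bass G, this spells Eb major in first inversion.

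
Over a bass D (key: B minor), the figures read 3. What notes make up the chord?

D, F#, A

The written figures 3 are shorthand for 5/3: the 5 is implied.
A third above D in this key is F#.
A fifth above D in this key is A.
Together with the bass D, this spells D major in root position.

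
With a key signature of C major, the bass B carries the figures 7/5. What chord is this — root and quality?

The figures 7/5 indicate a seventh chord in root position.
In root position the bass is the root, so the root is B.
The chord tones are B, D, F, A, giving B half-diminished seventh.

B half-diminished seventh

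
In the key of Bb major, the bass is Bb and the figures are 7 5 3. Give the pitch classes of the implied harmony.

Bb, D, F, A

A third above Bb in this key is D.
A fifth above Bb in this key is F.
A seventh above Bb in this key is A.
Together with the bass Bb, this spells Bb major seventh in root position.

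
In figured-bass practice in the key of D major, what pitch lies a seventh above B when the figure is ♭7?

Ab

Counting 6 letter steps above B lands on A; in D major, that letter is A.
The b7 figure lowers it a semitone, giving Ab.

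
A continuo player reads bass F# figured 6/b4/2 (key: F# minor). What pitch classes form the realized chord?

F#, G#, Bb, D

A second above F# in this key is G#.
A fourth above F# in this key is B, lowered to Bb by the flat.
A sixth above F# in this key is D.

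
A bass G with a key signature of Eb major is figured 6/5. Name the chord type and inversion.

6/5 is shorthand for 6/5/3.
Intervals of 6/5/3 above the bass form a seventh chord; the bass is the third, so this is first inversion.

seventh chord, first inversion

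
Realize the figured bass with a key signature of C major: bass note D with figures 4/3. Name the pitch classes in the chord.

D, F, G, B

The written figures 4/3 are shorthand for 6/4/3: the 6 is implied.
A third above D in this key is F.
A fourth above D in this key is G.
A sixth above D in this key is B.
Together with the bass D, this spells G dominant seventh in second inversion.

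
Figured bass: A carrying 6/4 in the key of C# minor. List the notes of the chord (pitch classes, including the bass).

A, D#, F#

A fourth above A in this key is D#.
A sixth above A in this key is F#.
Together with the bass A, this spells D# diminished in second inversion.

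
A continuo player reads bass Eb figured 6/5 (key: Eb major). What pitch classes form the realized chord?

Eb, G, Bb, C

The written figures 6/5 are shorthand for 6/5/3: the 3 is implied.
A third above Eb in this key is G.
A fifth above Eb in this key is Bb.
A sixth above Eb in this key is C.
Together with the bass Eb, this spells C minor seventh in first inversion.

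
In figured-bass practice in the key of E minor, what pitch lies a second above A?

Counting 1 letter step above A lands on B; in E minor, that letter is B.

B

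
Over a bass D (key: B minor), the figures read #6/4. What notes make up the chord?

D, G, B#

A fourth above D in this key is G.
A sixth above D in this key is B, raised to B# by the sharp.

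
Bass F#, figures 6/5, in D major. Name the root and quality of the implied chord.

The figures 6/5 indicate a seventh chord in first inversion.
In first inversion the root lies a sixth above the bass: a sixth above F# in D major is D.
The chord tones are F#, A, C#, D, giving D major seventh.

D major seventh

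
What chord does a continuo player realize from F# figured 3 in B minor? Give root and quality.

F# minor

The figures 3 indicate a triad in root position.
In root position the bass is the root, so the root is F#.
The chord tones are F#, A, C#, giving F# minor.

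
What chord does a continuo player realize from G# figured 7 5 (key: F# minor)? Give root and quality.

G# half-diminished seventh

The figures 7 5 indicate a seventh chord in root position.
In root position the bass is the root, so the root is G#.
The chord tones are G#, B, D, F#, giving G# half-diminished seventh.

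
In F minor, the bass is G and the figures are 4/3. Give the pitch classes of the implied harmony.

G, Bb, C, Eb

The written figures 4/3 are shorthand for 6/4/3: the 6 is implied.
A third above G in this key is Bb.
A fourth above G in this key is C.
A sixth above G in this key is Eb.
Together with the bass G, this spells C minor seventh in second inversion.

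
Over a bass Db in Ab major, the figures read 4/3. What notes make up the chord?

The written figures 4/3 are shorthand for 6/4/3: the 6 is implied.
A third above Db in this key is F.
A fourth above Db in this key is G.
A sixth above Db in this key is Bb.
Together with the bass Db, this spells G half-diminished seventh in second inversion.

Db, F, G, Bb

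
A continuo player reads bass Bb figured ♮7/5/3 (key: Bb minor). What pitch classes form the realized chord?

A third above Bb in this key is Db.
A fifth above Bb in this key is F.
A seventh above Bb in this key is Ab, made natural (A) by the ♮ figure.
Together with the bass Bb, this spells Bb minor-major seventh in root position.

Bb, Db, F, A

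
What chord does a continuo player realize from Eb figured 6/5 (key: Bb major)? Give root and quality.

The figures 6/5 indicate a seventh chord in first inversion.
In first inversion the root lies a sixth above the bass: a sixth above Eb in Bb major is C.
The chord tones are Eb, G, Bb, C, giving C minor seventh.

C minor seventh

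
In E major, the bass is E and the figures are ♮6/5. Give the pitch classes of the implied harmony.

E, G#, B, C

The written figures ♮6/5 are shorthand for 6/5/3: the 3 is implied.
A third above E in this key is G#.
A fifth above E in this key is B.
A sixth above E in this key is C#, made natural (C) by the ♮ figure.
Together with the bass E, this spells C augmented major seventh in first inversion.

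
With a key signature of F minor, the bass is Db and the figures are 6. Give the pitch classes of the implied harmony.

Db, F, Bb

The written figures 6 are shorthand for 6/3: the 3 is implied.
A third above Db in this key is F.
A sixth above Db in this key is Bb.
Together with the bass Db, this spells Bb minor in first inversion.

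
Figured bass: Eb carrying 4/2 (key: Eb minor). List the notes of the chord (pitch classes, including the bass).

Eb, F, Ab, Cb

The written figures 4/2 are shorthand for 6/4/2: the 6 is implied.
A second above Eb in this key is F.
A fourth above Eb in this key is Ab.
A sixth above Eb in this key is Cb.
Together with the bass Eb, this spells F half-diminished seventh in third inversion.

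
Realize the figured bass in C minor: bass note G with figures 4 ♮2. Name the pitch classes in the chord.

G, A, C, Eb

The written figures 4 ♮2 are shorthand for 6/4/2: the 6 is implied.
A second above G in this key is Ab, made natural (A) by the ♮ figure.
A fourth above G in this key is C.
A sixth above G in this key is Eb.
Together with the bass G, this spells A half-diminished seventh in third inversion.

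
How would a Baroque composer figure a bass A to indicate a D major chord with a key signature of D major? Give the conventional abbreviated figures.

A is the fifth of D major, so the chord is in second inversion.
A triad in second inversion is figured 6/4, conventionally abbreviated 6/4.

6/4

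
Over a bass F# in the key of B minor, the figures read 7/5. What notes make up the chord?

F#, A, C#, E

The written figures 7/5 are shorthand for 7/5/3: the 3 is implied.
A third above F# in this key is A.
A fifth above F# in this key is C#.
A seventh above F# in this key is E.
Together with the bass F#, this spells F# minor seventh in root position.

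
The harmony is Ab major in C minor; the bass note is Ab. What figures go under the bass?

Ab is the root of Ab major, so the chord is in root position.
A triad in root position is figured 5/3, conventionally abbreviated (no figures — root-position triad).

no figures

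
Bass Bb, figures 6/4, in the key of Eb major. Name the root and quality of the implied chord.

Eb major

The figures 6/4 indicate a triad in second inversion.
In second inversion the root lies a fourth above the bass: a fourth above Bb in Eb major is Eb.
The chord tones are Bb, Eb, G, giving Eb major.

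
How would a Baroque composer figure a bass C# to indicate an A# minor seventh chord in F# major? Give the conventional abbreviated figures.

6/5

C# is the third of A# minor seventh, so the chord is in first inversion.
A seventh chord in first inversion is figured 6/5/3, conventionally abbreviated 6/5.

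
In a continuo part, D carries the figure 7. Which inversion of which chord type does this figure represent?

7 is shorthand for 7/5/3.
Intervals of 7/5/3 above the bass form a seventh chord; the bass is the root, so this is root position.

seventh chord, root position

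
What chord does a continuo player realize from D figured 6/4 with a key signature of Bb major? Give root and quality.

The figures 6/4 indicate a triad in second inversion.
In second inversion the root lies a fourth above the bass: a fourth above D in Bb major is G.
The chord tones are D, G, Bb, giving G minor.

G minor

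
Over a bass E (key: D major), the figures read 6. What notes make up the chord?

The written figures 6 are shorthand for 6/3: the 3 is implied.
A third above E in this key is G.
A sixth above E in this key is C#.
Together with the bass E, this spells C# diminished in first inversion.

E, G, C#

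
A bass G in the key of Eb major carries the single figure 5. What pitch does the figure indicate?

Counting 4 letter steps above G lands on D; in Eb major, that letter is D.

D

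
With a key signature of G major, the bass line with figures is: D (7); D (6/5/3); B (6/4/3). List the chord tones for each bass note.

D (7/5/3): D, F#, A, C.
D (6/5/3): D, F#, A, B.
B (6/4/3): B, D, E, G.

D, F#, A, C | D, F#, A, B | B, D, E, G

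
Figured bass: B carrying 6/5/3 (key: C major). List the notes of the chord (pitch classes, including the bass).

B, D, F, G

A third above B in this key is D.
A fifth above B in this key is F.
A sixth above B in this key is G.
Together with the bass B, this spells G dominant seventh in first inversion.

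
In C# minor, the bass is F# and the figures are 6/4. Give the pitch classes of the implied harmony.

A fourth above F# in this key is B.
A sixth above F# in this key is D#.
Together with the bass F#, this spells B major in second inversion.

F#, B, D#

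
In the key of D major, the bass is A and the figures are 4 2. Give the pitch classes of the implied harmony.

The written figures 4 2 are shorthand for 6/4/2: the 6 is implied.
A second above A in this key is B.
A fourth above A in this key is D.
A sixth above A in this key is F#.
Together with the bass A, this spells B minor seventh in third inversion.

A, B, D, F#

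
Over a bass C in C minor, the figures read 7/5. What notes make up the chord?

The written figures 7/5 are shorthand for 7/5/3: the 3 is implied.
A third above C in this key is Eb.
A fifth above C in this key is G.
A seventh above C in this key is Bb.
Together with the bass C, this spells C minor seventh in root position.

C, Eb, G, Bb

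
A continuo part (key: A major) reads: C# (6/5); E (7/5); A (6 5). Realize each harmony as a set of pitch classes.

C# (6/5/3): C#, E, G#, A.
E (7/5/3): E, G#, B, D.
A (6/5/3): A, C#, E, F#.

C#, E, G#, A | E, G#, B, D | A, C#, E, F#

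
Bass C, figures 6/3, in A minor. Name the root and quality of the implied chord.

A minor

The figures 6/3 indicate a triad in first inversion.
In first inversion the root lies a sixth above the bass: a sixth above C in A minor is A.
The chord tones are C, E, A, giving A minor.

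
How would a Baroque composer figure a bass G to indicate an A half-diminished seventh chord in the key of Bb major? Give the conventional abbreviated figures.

4/2

G is the seventh of A half-diminished seventh, so the chord is in third inversion.
A seventh chord in third inversion is figured 6/4/2, conventionally abbreviated 4/2.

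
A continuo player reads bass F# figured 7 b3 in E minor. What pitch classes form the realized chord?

F#, Ab, C, E

The written figures 7 b3 are shorthand for 7/5/3: the 5 is implied.
A third above F# in this key is A, lowered to Ab by the flat.
A fifth above F# in this key is C.
A seventh above F# in this key is E.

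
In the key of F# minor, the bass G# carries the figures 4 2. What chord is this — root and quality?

A major seventh

The figures 4 2 indicate a seventh chord in third inversion.
In third inversion the root lies a second above the bass: a second above G# in F# minor is A.
The chord tones are G#, A, C#, E, giving A major seventh.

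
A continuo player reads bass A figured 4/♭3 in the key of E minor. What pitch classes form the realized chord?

A, Cb, D, F#

The written figures 4/♭3 are shorthand for 6/4/3: the 6 is implied.
A third above A in this key is C, lowered to Cb by the flat.
A fourth above A in this key is D.
A sixth above A in this key is F#.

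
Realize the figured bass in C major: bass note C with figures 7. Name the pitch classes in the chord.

The written figures 7 are shorthand for 7/5/3: the 5/3 are implied.
A third above C in this key is E.
A fifth above C in this key is G.
A seventh above C in this key is B.
Together with the bass C, this spells C major seventh in root position.

C, E, G, B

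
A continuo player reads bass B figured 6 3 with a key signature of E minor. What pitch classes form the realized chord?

A third above B in this key is D.
A sixth above B in this key is G.
Together with the bass B, this spells G major in first inversion.

B, D, G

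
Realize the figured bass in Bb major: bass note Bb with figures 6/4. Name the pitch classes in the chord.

Bb, Eb, G

A fourth above Bb in this key is Eb.
A sixth above Bb in this key is G.
Together with the bass Bb, this spells Eb major in second inversion.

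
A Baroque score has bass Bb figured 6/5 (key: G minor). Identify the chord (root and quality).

The figures 6/5 indicate a seventh chord in first inversion.
In first inversion the root lies a sixth above the bass: a sixth above Bb in G minor is G.
The chord tones are Bb, D, F, G, giving G minor seventh.

G minor seventh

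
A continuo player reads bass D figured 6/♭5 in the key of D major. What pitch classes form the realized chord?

The written figures 6/♭5 are shorthand for 6/5/3: the 3 is implied.
A third above D in this key is F#.
A fifth above D in this key is A, lowered to Ab by the flat.
A sixth above D in this key is B.

D, F#, Ab, B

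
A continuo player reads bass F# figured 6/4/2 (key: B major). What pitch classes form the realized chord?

F#, G#, B, D#

A second above F# in this key is G#.
A fourth above F# in this key is B.
A sixth above F# in this key is D#.
Together with the bass F#, this spells G# minor seventh in third inversion.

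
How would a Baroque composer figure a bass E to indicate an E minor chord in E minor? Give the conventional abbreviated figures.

E is the root of E minor, so the chord is in root position.
A triad in root position is figured 5/3, conventionally abbreviated (no figures — root-position triad).

no figures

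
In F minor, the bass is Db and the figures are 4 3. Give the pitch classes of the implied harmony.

Db, F, G, Bb

The written figures 4 3 are shorthand for 6/4/3: the 6 is implied.
A third above Db in this key is F.
A fourth above Db in this key is G.
A sixth above Db in this key is Bb.
Together with the bass Db, this spells G half-diminished seventh in second inversion.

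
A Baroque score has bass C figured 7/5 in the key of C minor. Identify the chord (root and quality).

C minor seventh

The figures 7/5 indicate a seventh chord in root position.
In root position the bass is the root, so the root is C.
The chord tones are C, Eb, G, Bb, giving C minor seventh.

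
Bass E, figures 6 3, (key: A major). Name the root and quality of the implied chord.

C# minor

The figures 6 3 indicate a triad in first inversion.
In first inversion the root lies a sixth above the bass: a sixth above E in A major is C#.
The chord tones are E, G#, C#, giving C# minor.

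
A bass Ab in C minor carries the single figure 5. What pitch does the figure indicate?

Eb

Counting 4 letter steps above Ab lands on E; in C minor, that letter is Eb.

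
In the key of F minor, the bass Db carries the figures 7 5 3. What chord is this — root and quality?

Db major seventh

The figures 7 5 3 indicate a seventh chord in root position.
In root position the bass is the root, so the root is Db.
The chord tones are Db, F, Ab, C, giving Db major seventh.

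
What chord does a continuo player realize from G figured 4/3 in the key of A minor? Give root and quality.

The figures 4/3 indicate a seventh chord in second inversion.
In second inversion the root lies a fourth above the bass: a fourth above G in A minor is C.
The chord tones are G, B, C, E, giving C major seventh.

C major seventh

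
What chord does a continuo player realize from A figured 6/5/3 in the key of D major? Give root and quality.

The figures 6/5/3 indicate a seventh chord in first inversion.
In first inversion the root lies a sixth above the bass: a sixth above A in D major is F#.
The chord tones are A, C#, E, F#, giving F# minor seventh.

F# minor seventh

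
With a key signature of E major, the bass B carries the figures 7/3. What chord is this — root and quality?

The figures 7/3 indicate a seventh chord in root position.
In root position the bass is the root, so the root is B.
The chord tones are B, D#, F#, A, giving B dominant seventh.

B dominant seventh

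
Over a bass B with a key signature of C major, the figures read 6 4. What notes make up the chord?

B, E, G

A fourth above B in this key is E.
A sixth above B in this key is G.
Together with the bass B, this spells E minor in second inversion.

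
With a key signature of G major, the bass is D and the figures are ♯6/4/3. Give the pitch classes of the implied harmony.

A third above D in this key is F#.
A fourth above D in this key is G.
A sixth above D in this key is B, raised to B# by the sharp.

D, F#, G, B#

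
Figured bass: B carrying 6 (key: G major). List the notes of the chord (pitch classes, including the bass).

The written figures 6 are shorthand for 6/3: the 3 is implied.
A third above B in this key is D.
A sixth above B in this key is G.
Together with the bass B, this spells G major in first inversion.

B, D, G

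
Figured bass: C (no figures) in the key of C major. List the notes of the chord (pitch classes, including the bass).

C, E, G

An unfigured bass implies 5/3.
A third above C in this key is E.
A fifth above C in this key is G.
Together with the bass C, this spells C major in root position.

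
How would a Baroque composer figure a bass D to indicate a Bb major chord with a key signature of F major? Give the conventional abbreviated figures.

D is the third of Bb major, so the chord is in first inversion.
A triad in first inversion is figured 6/3, conventionally abbreviated 6.

6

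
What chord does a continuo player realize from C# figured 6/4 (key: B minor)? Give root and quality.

The figures 6/4 indicate a triad in second inversion.
In second inversion the root lies a fourth above the bass: a fourth above C# in B minor is F#.
The chord tones are C#, F#, A, giving F# minor.

F# minor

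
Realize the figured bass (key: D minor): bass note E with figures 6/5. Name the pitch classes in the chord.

The written figures 6/5 are shorthand for 6/5/3: the 3 is implied.
A third above E in this key is G.
A fifth above E in this key is Bb.
A sixth above E in this key is C.
Together with the bass E, this spells C dominant seventh in first inversion.

E, G, Bb, C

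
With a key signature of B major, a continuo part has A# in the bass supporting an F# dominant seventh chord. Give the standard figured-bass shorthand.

A# is the third of F# dominant seventh, so the chord is in first inversion.
A seventh chord in first inversion is figured 6/5/3, conventionally abbreviated 6/5.

6/5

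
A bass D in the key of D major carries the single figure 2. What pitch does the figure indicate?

E

Counting 1 letter step above D lands on E; in D major, that letter is E.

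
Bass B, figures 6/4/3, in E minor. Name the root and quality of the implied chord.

E minor seventh

The figures 6/4/3 indicate a seventh chord in second inversion.
In second inversion the root lies a fourth above the bass: a fourth above B in E minor is E.
The chord tones are B, D, E, G, giving E minor seventh.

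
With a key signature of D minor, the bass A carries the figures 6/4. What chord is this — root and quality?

The figures 6/4 indicate a triad in second inversion.
In second inversion the root lies a fourth above the bass: a fourth above A in D minor is D.
The chord tones are A, D, F, giving D minor.

D minor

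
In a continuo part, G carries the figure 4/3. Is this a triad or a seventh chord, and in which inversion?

seventh chord, second inversion

4/3 is shorthand for 6/4/3.
Intervals of 6/4/3 above the bass form a seventh chord; the bass is the fifth, so this is second inversion.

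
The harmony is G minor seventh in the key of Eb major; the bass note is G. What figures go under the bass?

G is the root of G minor seventh, so the chord is in root position.
A seventh chord in root position is figured 7/5/3, conventionally abbreviated 7.

7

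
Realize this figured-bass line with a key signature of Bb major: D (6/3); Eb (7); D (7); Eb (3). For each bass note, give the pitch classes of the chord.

D (6/3): D, F, Bb.
Eb (7/5/3): Eb, G, Bb, D.
D (7/5/3): D, F, A, C.
Eb (5/3): Eb, G, Bb.

D, F, Bb | Eb, G, Bb, D | D, F, A, C | Eb, G, Bb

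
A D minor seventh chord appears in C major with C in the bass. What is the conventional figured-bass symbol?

C is the seventh of D minor seventh, so the chord is in third inversion.
A seventh chord in third inversion is figured 6/4/2, conventionally abbreviated 4/2.

4/2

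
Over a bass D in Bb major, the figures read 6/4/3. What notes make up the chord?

A third above D in this key is F.
A fourth above D in this key is G.
A sixth above D in this key is Bb.
Together with the bass D, this spells G minor seventh in second inversion.

D, F, G, Bb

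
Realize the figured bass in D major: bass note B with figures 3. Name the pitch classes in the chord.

B, D, F#

The written figures 3 are shorthand for 5/3: the 5 is implied.
A third above B in this key is D.
A fifth above B in this key is F#.
Together with the bass B, this spells B minor in root position.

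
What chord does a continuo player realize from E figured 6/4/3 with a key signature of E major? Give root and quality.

A major seventh

The figures 6/4/3 indicate a seventh chord in second inversion.
In second inversion the root lies a fourth above the bass: a fourth above E in E major is A.
The chord tones are E, G#, A, C#, giving A major seventh.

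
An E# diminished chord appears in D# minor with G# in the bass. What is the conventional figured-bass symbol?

6

G# is the third of E# diminished, so the chord is in first inversion.
A triad in first inversion is figured 6/3, conventionally abbreviated 6.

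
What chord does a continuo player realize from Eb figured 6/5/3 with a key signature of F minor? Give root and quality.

C minor seventh

The figures 6/5/3 indicate a seventh chord in first inversion.
In first inversion the root lies a sixth above the bass: a sixth above Eb in F minor is C.
The chord tones are Eb, G, Bb, C, giving C minor seventh.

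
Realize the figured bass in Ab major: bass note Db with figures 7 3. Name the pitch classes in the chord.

Db, F, Ab, C

The written figures 7 3 are shorthand for 7/5/3: the 5 is implied.
A third above Db in this key is F.
A fifth above Db in this key is Ab.
A seventh above Db in this key is C.
Together with the bass Db, this spells Db major seventh in root position.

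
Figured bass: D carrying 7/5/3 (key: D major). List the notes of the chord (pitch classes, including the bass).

D, F#, A, C#

A third above D in this key is F#.
A fifth above D in this key is A.
A seventh above D in this key is C#.
Together with the bass D, this spells D major seventh in root position.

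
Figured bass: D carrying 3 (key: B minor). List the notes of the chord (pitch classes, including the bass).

D, F#, A

The written figures 3 are shorthand for 5/3: the 5 is implied.
A third above D in this key is F#.
A fifth above D in this key is A.
Together with the bass D, this spells D major in root position.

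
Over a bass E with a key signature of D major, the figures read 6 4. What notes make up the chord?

A fourth above E in this key is A.
A sixth above E in this key is C#.
Together with the bass E, this spells A major in second inversion.

E, A, C#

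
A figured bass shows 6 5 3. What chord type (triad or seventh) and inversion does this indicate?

seventh chord, first inversion

Intervals of 6/5/3 above the bass form a seventh chord; the bass is the third, so this is first inversion.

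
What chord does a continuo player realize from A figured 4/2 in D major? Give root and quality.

B minor seventh

The figures 4/2 indicate a seventh chord in third inversion.
In third inversion the root lies a second above the bass: a second above A in D major is B.
The chord tones are A, B, D, F#, giving B minor seventh.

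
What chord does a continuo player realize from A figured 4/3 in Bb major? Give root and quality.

D minor seventh

The figures 4/3 indicate a seventh chord in second inversion.
In second inversion the root lies a fourth above the bass: a fourth above A in Bb major is D.
The chord tones are A, C, D, F, giving D minor seventh.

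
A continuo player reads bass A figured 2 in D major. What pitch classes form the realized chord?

A, B, D, F#

The written figures 2 are shorthand for 6/4/2: the 6/4 are implied.
A second above A in this key is B.
A fourth above A in this key is D.
A sixth above A in this key is F#.
Together with the bass A, this spells B minor seventh in third inversion.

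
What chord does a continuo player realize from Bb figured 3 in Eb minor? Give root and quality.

Bb minor

The figures 3 indicate a triad in root position.
In root position the bass is the root, so the root is Bb.
The chord tones are Bb, Db, F, giving Bb minor.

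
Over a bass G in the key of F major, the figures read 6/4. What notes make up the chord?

G, C, E

A fourth above G in this key is C.
A sixth above G in this key is E.
Together with the bass G, this spells C major in second inversion.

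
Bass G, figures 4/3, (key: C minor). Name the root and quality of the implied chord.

The figures 4/3 indicate a seventh chord in second inversion.
In second inversion the root lies a fourth above the bass: a fourth above G in C minor is C.
The chord tones are G, Bb, C, Eb, giving C minor seventh.

C minor seventh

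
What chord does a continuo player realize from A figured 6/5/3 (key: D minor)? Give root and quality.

F major seventh

The figures 6/5/3 indicate a seventh chord in first inversion.
In first inversion the root lies a sixth above the bass: a sixth above A in D minor is F.
The chord tones are A, C, E, F, giving F major seventh.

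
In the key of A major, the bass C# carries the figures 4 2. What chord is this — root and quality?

The figures 4 2 indicate a seventh chord in third inversion.
In third inversion the root lies a second above the bass: a second above C# in A major is D.
The chord tones are C#, D, F#, A, giving D major seventh.

D major seventh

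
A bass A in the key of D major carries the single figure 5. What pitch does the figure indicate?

E

Counting 4 letter steps above A lands on E; in D major, that letter is E.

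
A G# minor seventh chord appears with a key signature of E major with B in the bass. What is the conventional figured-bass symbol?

B is the third of G# minor seventh, so the chord is in first inversion.
A seventh chord in first inversion is figured 6/5/3, conventionally abbreviated 6/5.

6/5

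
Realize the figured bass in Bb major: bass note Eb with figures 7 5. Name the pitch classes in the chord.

The written figures 7 5 are shorthand for 7/5/3: the 3 is implied.
A third above Eb in this key is G.
A fifth above Eb in this key is Bb.
A seventh above Eb in this key is D.
Together with the bass Eb, this spells Eb major seventh in root position.

Eb, G, Bb, D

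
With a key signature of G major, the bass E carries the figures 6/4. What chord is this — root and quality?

A minor

The figures 6/4 indicate a triad in second inversion.
In second inversion the root lies a fourth above the bass: a fourth above E in G major is A.
The chord tones are E, A, C, giving A minor.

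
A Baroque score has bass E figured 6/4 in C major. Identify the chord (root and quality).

The figures 6/4 indicate a triad in second inversion.
In second inversion the root lies a fourth above the bass: a fourth above E in C major is A.
The chord tones are E, A, C, giving A minor.

A minor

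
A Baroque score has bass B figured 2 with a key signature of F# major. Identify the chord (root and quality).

C# dominant seventh

The figures 2 indicate a seventh chord in third inversion.
In third inversion the root lies a second above the bass: a second above B in F# major is C#.
The chord tones are B, C#, E#, G#, giving C# dominant seventh.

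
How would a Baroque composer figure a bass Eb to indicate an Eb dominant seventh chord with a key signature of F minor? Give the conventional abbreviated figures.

7

Eb is the root of Eb dominant seventh, so the chord is in root position.
A seventh chord in root position is figured 7/5/3, conventionally abbreviated 7.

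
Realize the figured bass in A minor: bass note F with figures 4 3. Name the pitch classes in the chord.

The written figures 4 3 are shorthand for 6/4/3: the 6 is implied.
A third above F in this key is A.
A fourth above F in this key is B.
A sixth above F in this key is D.
Together with the bass F, this spells B half-diminished seventh in second inversion.

F, A, B, D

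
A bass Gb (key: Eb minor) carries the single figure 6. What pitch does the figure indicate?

Counting 5 letter steps above Gb lands on E; in Eb minor, that letter is Eb.

Eb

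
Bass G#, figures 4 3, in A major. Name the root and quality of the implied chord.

The figures 4 3 indicate a seventh chord in second inversion.
In second inversion the root lies a fourth above the bass: a fourth above G# in A major is C#.
The chord tones are G#, B, C#, E, giving C# minor seventh.

C# minor seventh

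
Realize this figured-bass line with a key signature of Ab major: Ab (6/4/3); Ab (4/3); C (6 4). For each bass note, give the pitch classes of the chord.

Ab (6/4/3): Ab, C, Db, F.
Ab (6/4/3): Ab, C, Db, F.
C (6/4): C, F, Ab.

Ab, C, Db, F | Ab, C, Db, F | C, F, Ab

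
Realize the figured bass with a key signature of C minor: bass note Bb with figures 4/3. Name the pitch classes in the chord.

The written figures 4/3 are shorthand for 6/4/3: the 6 is implied.
A third above Bb in this key is D.
A fourth above Bb in this key is Eb.
A sixth above Bb in this key is G.
Together with the bass Bb, this spells Eb major seventh in second inversion.

Bb, D, Eb, G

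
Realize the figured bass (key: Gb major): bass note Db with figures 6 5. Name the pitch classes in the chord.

Db, F, Ab, Bb

The written figures 6 5 are shorthand for 6/5/3: the 3 is implied.
A third above Db in this key is F.
A fifth above Db in this key is Ab.
A sixth above Db in this key is Bb.
Together with the bass Db, this spells Bb minor seventh in first inversion.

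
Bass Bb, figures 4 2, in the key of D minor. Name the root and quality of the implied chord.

C dominant seventh

The figures 4 2 indicate a seventh chord in third inversion.
In third inversion the root lies a second above the bass: a second above Bb in D minor is C.
The chord tones are Bb, C, E, G, giving C dominant seventh.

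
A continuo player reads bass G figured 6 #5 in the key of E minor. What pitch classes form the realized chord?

G, B, D#, E

The written figures 6 #5 are shorthand for 6/5/3: the 3 is implied.
A third above G in this key is B.
A fifth above G in this key is D, raised to D# by the sharp.
A sixth above G in this key is E.
Together with the bass G, this spells E minor-major seventh in first inversion.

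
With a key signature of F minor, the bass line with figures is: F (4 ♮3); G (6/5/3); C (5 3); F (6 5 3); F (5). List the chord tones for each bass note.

F, A, Bb, Db | G, Bb, Db, Eb | C, Eb, G | F, Ab, C, Db | F, Ab, C

F (6/4/♮3): F, A, Bb, Db.
G (6/5/3): G, Bb, Db, Eb.
C (5/3): C, Eb, G.
F (6/5/3): F, Ab, C, Db.
F (5/3): F, Ab, C.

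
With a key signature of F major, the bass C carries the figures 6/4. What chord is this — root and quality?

The figures 6/4 indicate a triad in second inversion.
In second inversion the root lies a fourth above the bass: a fourth above C in F major is F.
The chord tones are C, F, A, giving F major.

F major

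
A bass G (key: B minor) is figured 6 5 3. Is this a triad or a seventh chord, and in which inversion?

seventh chord, first inversion

Intervals of 6/5/3 above the bass form a seventh chord; the bass is the third, so this is first inversion.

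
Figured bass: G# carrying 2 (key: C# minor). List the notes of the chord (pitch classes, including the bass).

G#, A, C#, E

The written figures 2 are shorthand for 6/4/2: the 6/4 are implied.
A second above G# in this key is A.
A fourth above G# in this key is C#.
A sixth above G# in this key is E.
Together with the bass G#, this spells A major seventh in third inversion.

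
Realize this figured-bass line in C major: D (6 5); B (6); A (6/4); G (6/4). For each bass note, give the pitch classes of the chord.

D, F, A, B | B, D, G | A, D, F | G, C, E

D (6/5/3): D, F, A, B.
B (6/3): B, D, G.
A (6/4): A, D, F.
G (6/4): G, C, E.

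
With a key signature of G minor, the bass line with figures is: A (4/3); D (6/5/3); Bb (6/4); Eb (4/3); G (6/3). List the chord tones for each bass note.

A (6/4/3): A, C, D, F.
D (6/5/3): D, F, A, Bb.
Bb (6/4): Bb, Eb, G.
Eb (6/4/3): Eb, G, A, C.
G (6/3): G, Bb, Eb.

A, C, D, F | D, F, A, Bb | Bb, Eb, G | Eb, G, A, C | G, Bb, Eb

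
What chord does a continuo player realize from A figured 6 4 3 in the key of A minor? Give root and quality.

D minor seventh

The figures 6 4 3 indicate a seventh chord in second inversion.
In second inversion the root lies a fourth above the bass: a fourth above A in A minor is D.
The chord tones are A, C, D, F, giving D minor seventh.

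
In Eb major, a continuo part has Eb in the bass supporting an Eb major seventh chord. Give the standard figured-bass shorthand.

7

Eb is the root of Eb major seventh, so the chord is in root position.
A seventh chord in root position is figured 7/5/3, conventionally abbreviated 7.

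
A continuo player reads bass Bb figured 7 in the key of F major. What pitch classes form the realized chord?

The written figures 7 are shorthand for 7/5/3: the 5/3 are implied.
A third above Bb in this key is D.
A fifth above Bb in this key is F.
A seventh above Bb in this key is A.
Together with the bass Bb, this spells Bb major seventh in root position.

Bb, D, F, A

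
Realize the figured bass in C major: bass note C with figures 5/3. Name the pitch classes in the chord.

C, E, G

A third above C in this key is E.
A fifth above C in this key is G.
Together with the bass C, this spells C major in root position.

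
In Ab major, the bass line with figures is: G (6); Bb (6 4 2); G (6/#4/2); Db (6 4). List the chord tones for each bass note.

G, Bb, Eb | Bb, C, Eb, G | G, Ab, C#, Eb | Db, G, Bb

G (6/3): G, Bb, Eb.
Bb (6/4/2): Bb, C, Eb, G.
G (6/#4/2): G, Ab, C#, Eb.
Db (6/4): Db, G, Bb.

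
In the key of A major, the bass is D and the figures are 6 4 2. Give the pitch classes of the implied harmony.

D, E, G#, B

A second above D in this key is E.
A fourth above D in this key is G#.
A sixth above D in this key is B.
Together with the bass D, this spells E dominant seventh in third inversion.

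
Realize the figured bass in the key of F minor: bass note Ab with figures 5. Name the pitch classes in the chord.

The written figures 5 are shorthand for 5/3: the 3 is implied.
A third above Ab in this key is C.
A fifth above Ab in this key is Eb.
Together with the bass Ab, this spells Ab major in root position.

Ab, C, Eb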